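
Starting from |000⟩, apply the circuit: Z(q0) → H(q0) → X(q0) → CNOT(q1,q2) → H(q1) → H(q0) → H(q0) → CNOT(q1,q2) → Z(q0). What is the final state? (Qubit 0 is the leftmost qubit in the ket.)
1/2|000⟩ + 1/2|011⟩ - 1/2|100⟩ - 1/2|111⟩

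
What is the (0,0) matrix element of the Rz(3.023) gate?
(0.05926 - 0.9982i)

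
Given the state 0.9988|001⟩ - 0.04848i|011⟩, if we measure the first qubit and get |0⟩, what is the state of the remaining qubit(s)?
0.9988|01⟩ - 0.04848i|11⟩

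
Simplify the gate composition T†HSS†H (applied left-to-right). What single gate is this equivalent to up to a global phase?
T†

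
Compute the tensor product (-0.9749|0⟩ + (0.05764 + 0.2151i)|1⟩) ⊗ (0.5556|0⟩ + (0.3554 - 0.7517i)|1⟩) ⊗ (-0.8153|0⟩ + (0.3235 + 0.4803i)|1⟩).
0.4416|000⟩ + (-0.1752 - 0.2602i)|001⟩ + (0.2825 - 0.5975i)|010⟩ + (-0.4641 + 0.07066i)|011⟩ + (-0.02611 - 0.09744i)|100⟩ + (-0.04704 + 0.05404i)|101⟩ + (-0.1485 - 0.027i)|110⟩ + (0.04303 + 0.09821i)|111⟩

amp(|b₁b₂…⟩) = product of the factor amplitudes for bits b₁, b₂, …; only kets whose every factor amplitude is nonzero survive.
|000⟩: (-0.9749)(0.5556)(-0.8153) = 0.4416
|001⟩: (-0.9749)(0.5556)(0.3235 + 0.4803i) = (-0.1752 - 0.2602i)
|010⟩: (-0.9749)(0.3554 - 0.7517i)(-0.8153) = (0.2825 - 0.5975i)
|011⟩: (-0.9749)(0.3554 - 0.7517i)(0.3235 + 0.4803i) = (-0.4641 + 0.07066i)
|100⟩: (0.05764 + 0.2151i)(0.5556)(-0.8153) = (-0.02611 - 0.09744i)
|101⟩: (0.05764 + 0.2151i)(0.5556)(0.3235 + 0.4803i) = (-0.04704 + 0.05404i)
|110⟩: (0.05764 + 0.2151i)(0.3554 - 0.7517i)(-0.8153) = (-0.1485 - 0.027i)
|111⟩: (0.05764 + 0.2151i)(0.3554 - 0.7517i)(0.3235 + 0.4803i) = (0.04303 + 0.09821i)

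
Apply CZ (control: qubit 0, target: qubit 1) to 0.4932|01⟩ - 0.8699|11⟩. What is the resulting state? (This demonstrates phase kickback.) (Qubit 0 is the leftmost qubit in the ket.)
0.4932|01⟩ + 0.8699|11⟩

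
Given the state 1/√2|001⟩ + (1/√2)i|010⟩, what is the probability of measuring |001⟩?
1/2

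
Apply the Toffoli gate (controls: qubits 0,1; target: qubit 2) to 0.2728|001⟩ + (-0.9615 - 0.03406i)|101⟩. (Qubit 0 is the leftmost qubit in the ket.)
0.2728|001⟩ + (-0.9615 - 0.03406i)|101⟩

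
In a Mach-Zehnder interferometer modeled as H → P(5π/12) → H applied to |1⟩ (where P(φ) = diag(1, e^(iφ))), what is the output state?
(0.3706 - 0.483i)|0⟩ + (0.6294 + 0.483i)|1⟩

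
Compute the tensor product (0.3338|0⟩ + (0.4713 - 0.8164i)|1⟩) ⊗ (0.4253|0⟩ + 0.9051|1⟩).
0.142|00⟩ + 0.3021|01⟩ + (0.2004 - 0.3472i)|10⟩ + (0.4266 - 0.7389i)|11⟩

amp(|b₁b₂…⟩) = product of the factor amplitudes for bits b₁, b₂, …; only kets whose every factor amplitude is nonzero survive.
|00⟩: (0.3338)(0.4253) = 0.142
|01⟩: (0.3338)(0.9051) = 0.3021
|10⟩: (0.4713 - 0.8164i)(0.4253) = (0.2004 - 0.3472i)
|11⟩: (0.4713 - 0.8164i)(0.9051) = (0.4266 - 0.7389i)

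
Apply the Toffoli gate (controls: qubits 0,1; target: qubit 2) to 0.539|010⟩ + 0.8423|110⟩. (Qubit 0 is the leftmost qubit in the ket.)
0.539|010⟩ + 0.8423|111⟩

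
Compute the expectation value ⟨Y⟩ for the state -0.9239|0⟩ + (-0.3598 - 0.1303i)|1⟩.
0.2408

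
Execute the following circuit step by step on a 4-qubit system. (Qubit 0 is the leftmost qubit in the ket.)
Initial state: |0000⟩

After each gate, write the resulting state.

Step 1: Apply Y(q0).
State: i|1000⟩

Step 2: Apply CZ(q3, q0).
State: i|1000⟩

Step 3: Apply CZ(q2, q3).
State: i|1000⟩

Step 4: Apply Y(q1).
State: -|1100⟩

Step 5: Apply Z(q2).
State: -|1100⟩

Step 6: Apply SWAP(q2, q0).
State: -|0110⟩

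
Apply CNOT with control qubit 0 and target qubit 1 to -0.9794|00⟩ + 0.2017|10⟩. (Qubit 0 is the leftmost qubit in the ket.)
-0.9794|00⟩ + 0.2017|11⟩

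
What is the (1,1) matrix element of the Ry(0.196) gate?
0.9952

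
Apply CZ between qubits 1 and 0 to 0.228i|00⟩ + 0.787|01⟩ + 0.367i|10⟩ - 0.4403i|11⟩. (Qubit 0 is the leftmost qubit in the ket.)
0.228i|00⟩ + 0.787|01⟩ + 0.367i|10⟩ + 0.4403i|11⟩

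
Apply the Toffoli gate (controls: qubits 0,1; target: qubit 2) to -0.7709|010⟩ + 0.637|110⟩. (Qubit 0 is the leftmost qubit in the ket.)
-0.7709|010⟩ + 0.637|111⟩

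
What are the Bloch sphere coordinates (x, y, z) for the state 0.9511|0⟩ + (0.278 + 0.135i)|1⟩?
(0.5288, 0.2568, 0.8091)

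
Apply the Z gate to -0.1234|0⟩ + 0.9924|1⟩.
-0.1234|0⟩ - 0.9924|1⟩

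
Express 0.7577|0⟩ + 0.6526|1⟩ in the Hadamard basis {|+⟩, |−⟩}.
0.9972|+⟩ + 0.07432|−⟩

With |ψ⟩ = α|0⟩ + β|1⟩, the Hadamard-basis coefficients are ⟨+|ψ⟩ = (α + β)/√2 and ⟨−|ψ⟩ = (α − β)/√2.
Here α = 0.7577, β = 0.6526: (α + β)/√2 = 0.9972, (α − β)/√2 = 0.07432.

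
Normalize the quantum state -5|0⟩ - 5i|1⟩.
-1/√2|0⟩ - (1/√2)i|1⟩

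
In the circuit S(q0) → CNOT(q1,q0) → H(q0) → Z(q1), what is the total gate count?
4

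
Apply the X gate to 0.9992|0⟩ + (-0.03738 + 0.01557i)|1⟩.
(-0.03738 + 0.01557i)|0⟩ + 0.9992|1⟩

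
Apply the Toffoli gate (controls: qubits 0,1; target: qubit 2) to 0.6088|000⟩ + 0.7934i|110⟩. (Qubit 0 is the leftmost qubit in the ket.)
0.6088|000⟩ + 0.7934i|111⟩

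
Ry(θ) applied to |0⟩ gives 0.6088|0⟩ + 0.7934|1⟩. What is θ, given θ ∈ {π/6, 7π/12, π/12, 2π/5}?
7π/12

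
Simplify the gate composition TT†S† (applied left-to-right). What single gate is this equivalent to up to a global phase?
S†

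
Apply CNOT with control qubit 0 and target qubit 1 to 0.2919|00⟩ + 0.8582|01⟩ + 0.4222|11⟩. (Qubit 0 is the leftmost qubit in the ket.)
0.2919|00⟩ + 0.8582|01⟩ + 0.4222|10⟩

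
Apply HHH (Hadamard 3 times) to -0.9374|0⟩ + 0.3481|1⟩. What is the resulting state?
-0.4167|0⟩ - 0.909|1⟩

H² = I, so H^3 = H: a single Hadamard. With (a, b) = (-0.9374, 0.3481), H gives ((a + b)/√2, (a − b)/√2) = (-0.4167, -0.909).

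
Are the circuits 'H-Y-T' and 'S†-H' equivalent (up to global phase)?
No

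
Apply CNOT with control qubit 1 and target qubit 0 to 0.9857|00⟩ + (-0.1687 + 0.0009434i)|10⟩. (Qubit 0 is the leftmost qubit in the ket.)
0.9857|00⟩ + (-0.1687 + 0.0009434i)|10⟩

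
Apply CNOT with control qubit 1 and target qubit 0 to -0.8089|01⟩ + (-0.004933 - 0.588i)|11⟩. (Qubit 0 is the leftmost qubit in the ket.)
(-0.004933 - 0.588i)|01⟩ - 0.8089|11⟩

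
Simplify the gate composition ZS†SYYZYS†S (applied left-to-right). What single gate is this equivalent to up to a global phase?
Y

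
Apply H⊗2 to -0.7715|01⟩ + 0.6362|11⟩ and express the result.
-0.06765|00⟩ + 0.06765|01⟩ - 0.7039|10⟩ + 0.7039|11⟩

H⊗2 gives amp(|y⟩) = (1/2) Σ_x (−1)^(x·y) amp(|x⟩), where x·y is the number of positions in which both x and y have a 1.
|00⟩: (-0.7715 + 0.6362)/2 = -0.06765
|01⟩: (0.7715 - 0.6362)/2 = 0.06765
|10⟩: (-0.7715 - 0.6362)/2 = -0.7039
|11⟩: (0.7715 + 0.6362)/2 = 0.7039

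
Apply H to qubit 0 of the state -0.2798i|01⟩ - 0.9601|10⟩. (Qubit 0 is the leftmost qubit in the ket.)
-0.6789|00⟩ - 0.1978i|01⟩ + 0.6789|10⟩ - 0.1978i|11⟩

H on qubit 0 mixes each pair of kets that differ only in qubit 0: amplitudes (a, b) of (|…0…⟩, |…1…⟩) become ((a + b)/√2, (a − b)/√2). Kets absent from the input have amplitude 0.
(|00⟩, |10⟩): (a, b) = (0, -0.9601) → (-0.6789, 0.6789)
(|01⟩, |11⟩): (a, b) = (-0.2798i, 0) → (-0.1978i, -0.1978i)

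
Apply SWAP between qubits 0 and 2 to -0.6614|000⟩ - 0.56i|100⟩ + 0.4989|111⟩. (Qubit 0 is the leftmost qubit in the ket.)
-0.6614|000⟩ - 0.56i|001⟩ + 0.4989|111⟩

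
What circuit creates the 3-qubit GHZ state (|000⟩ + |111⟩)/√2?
H(q0) → CNOT(q0,q1) → CNOT(q0,q2)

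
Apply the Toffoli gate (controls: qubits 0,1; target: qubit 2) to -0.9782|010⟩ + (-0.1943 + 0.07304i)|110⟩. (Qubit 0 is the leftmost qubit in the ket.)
-0.9782|010⟩ + (-0.1943 + 0.07304i)|111⟩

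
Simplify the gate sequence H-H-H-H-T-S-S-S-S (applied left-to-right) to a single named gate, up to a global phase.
T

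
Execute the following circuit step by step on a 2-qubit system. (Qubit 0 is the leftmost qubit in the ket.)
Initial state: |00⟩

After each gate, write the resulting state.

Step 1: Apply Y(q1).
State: i|01⟩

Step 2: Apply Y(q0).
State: -|11⟩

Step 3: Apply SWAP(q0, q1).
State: -|11⟩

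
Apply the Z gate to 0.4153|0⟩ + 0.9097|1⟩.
0.4153|0⟩ - 0.9097|1⟩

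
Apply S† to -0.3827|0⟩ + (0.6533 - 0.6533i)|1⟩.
-0.3827|0⟩ + (-0.6533 - 0.6533i)|1⟩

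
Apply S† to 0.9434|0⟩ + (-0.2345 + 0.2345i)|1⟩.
0.9434|0⟩ + (0.2345 + 0.2345i)|1⟩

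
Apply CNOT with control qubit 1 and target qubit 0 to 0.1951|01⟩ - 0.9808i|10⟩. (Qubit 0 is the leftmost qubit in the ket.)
-0.9808i|10⟩ + 0.1951|11⟩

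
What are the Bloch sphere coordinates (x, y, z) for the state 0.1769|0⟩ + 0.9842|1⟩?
(0.3482, 0, -0.9374)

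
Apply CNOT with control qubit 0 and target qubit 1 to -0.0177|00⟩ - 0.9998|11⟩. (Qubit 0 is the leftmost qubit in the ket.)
-0.0177|00⟩ - 0.9998|10⟩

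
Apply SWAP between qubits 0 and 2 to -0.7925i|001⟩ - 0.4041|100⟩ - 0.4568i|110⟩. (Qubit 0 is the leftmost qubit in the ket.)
-0.4041|001⟩ - 0.4568i|011⟩ - 0.7925i|100⟩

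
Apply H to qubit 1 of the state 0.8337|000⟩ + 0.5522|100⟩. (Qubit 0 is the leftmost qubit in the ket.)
0.5895|000⟩ + 0.5895|010⟩ + 0.3905|100⟩ + 0.3905|110⟩

H on qubit 1 mixes each pair of kets that differ only in qubit 1: amplitudes (a, b) of (|…0…⟩, |…1…⟩) become ((a + b)/√2, (a − b)/√2). Kets absent from the input have amplitude 0.
(|000⟩, |010⟩): (a, b) = (0.8337, 0) → (0.5895, 0.5895)
(|100⟩, |110⟩): (a, b) = (0.5522, 0) → (0.3905, 0.3905)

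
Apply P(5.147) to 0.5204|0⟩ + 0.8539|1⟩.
0.5204|0⟩ + (0.3595 - 0.7745i)|1⟩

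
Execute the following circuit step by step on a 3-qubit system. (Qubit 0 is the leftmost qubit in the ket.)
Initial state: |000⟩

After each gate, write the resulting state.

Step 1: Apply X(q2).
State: |001⟩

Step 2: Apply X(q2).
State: |000⟩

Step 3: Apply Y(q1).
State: i|010⟩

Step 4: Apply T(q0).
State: i|010⟩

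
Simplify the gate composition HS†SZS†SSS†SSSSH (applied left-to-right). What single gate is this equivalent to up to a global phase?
X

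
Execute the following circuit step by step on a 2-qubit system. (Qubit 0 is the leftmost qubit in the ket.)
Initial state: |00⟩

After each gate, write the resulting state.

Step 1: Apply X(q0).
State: |10⟩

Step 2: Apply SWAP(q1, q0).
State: |01⟩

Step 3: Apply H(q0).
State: 1/√2|01⟩ + 1/√2|11⟩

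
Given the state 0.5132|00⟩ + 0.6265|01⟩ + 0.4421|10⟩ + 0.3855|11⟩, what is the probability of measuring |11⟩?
0.1486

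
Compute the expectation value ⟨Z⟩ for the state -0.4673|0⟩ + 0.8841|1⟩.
-0.5633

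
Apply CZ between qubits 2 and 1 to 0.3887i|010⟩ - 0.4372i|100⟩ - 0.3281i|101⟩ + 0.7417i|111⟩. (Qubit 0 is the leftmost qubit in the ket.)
0.3887i|010⟩ - 0.4372i|100⟩ - 0.3281i|101⟩ - 0.7417i|111⟩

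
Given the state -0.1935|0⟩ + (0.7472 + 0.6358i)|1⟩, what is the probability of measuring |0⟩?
0.03744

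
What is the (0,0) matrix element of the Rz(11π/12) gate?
(0.1305 - 0.9914i)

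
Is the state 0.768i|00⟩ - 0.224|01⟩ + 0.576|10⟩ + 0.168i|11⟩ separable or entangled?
Separable

Writing the state as a|00⟩ + b|01⟩ + c|10⟩ + d|11⟩, it is a product state iff ad − bc = 0.
Here (a, b, c, d) = (0.768i, -0.224, 0.576, 0.168i): ad − bc = (0.768i)(0.168i) − (-0.224)(0.576) = 0, so the state is separable.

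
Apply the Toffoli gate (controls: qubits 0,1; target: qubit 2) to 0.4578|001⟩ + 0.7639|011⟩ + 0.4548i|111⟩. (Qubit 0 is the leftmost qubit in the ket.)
0.4578|001⟩ + 0.7639|011⟩ + 0.4548i|110⟩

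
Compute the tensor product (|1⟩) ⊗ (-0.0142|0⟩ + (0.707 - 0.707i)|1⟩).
-0.0142|10⟩ + (0.707 - 0.707i)|11⟩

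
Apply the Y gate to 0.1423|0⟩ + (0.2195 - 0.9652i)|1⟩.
(-0.9652 - 0.2195i)|0⟩ + 0.1423i|1⟩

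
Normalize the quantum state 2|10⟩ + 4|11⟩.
1/√5|10⟩ + 0.8944|11⟩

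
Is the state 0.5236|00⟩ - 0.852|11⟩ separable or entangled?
Entangled

Writing the state as a|00⟩ + b|01⟩ + c|10⟩ + d|11⟩, it is a product state iff ad − bc = 0.
Here (a, b, c, d) = (0.5236, 0, 0, -0.852): ad − bc = (0.5236)(-0.852) − (0)(0) = -0.4461 ≠ 0, so the state is entangled.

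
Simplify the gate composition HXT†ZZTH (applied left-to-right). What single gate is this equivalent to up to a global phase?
Z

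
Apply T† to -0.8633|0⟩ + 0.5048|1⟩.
-0.8633|0⟩ + (0.3569 - 0.3569i)|1⟩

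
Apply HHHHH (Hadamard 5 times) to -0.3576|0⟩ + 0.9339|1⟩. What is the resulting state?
0.4075|0⟩ - 0.9132|1⟩

H² = I, so H^5 = H: a single Hadamard. With (a, b) = (-0.3576, 0.9339), H gives ((a + b)/√2, (a − b)/√2) = (0.4075, -0.9132).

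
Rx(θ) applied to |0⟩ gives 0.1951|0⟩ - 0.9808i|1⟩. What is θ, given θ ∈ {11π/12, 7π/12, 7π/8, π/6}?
7π/8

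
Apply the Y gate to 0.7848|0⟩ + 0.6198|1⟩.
-0.6198i|0⟩ + 0.7848i|1⟩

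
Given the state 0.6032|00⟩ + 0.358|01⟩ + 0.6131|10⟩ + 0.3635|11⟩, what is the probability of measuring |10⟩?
0.3759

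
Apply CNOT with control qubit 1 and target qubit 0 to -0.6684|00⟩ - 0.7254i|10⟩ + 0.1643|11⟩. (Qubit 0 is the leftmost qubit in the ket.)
-0.6684|00⟩ + 0.1643|01⟩ - 0.7254i|10⟩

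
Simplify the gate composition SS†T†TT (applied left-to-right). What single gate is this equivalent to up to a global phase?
T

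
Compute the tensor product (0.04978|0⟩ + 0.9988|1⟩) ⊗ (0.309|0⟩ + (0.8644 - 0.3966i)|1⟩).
0.01538|00⟩ + (0.04303 - 0.01974i)|01⟩ + 0.3086|10⟩ + (0.8634 - 0.3961i)|11⟩

amp(|b₁b₂…⟩) = product of the factor amplitudes for bits b₁, b₂, …; only kets whose every factor amplitude is nonzero survive.
|00⟩: (0.04978)(0.309) = 0.01538
|01⟩: (0.04978)(0.8644 - 0.3966i) = (0.04303 - 0.01974i)
|10⟩: (0.9988)(0.309) = 0.3086
|11⟩: (0.9988)(0.8644 - 0.3966i) = (0.8634 - 0.3961i)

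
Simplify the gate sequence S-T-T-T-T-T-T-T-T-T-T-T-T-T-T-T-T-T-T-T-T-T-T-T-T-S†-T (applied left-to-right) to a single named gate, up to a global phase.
T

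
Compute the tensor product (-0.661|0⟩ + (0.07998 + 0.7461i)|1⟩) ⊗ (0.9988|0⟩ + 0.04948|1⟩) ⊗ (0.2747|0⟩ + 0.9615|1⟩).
-0.1814|000⟩ - 0.6348|001⟩ - 0.008984|010⟩ - 0.03145|011⟩ + (0.02194 + 0.2047i)|100⟩ + (0.07681 + 0.7165i)|101⟩ + (0.001087 + 0.01014i)|110⟩ + (0.003805 + 0.0355i)|111⟩

amp(|b₁b₂…⟩) = product of the factor amplitudes for bits b₁, b₂, …; only kets whose every factor amplitude is nonzero survive.
|000⟩: (-0.661)(0.9988)(0.2747) = -0.1814
|001⟩: (-0.661)(0.9988)(0.9615) = -0.6348
|010⟩: (-0.661)(0.04948)(0.2747) = -0.008984
|011⟩: (-0.661)(0.04948)(0.9615) = -0.03145
|100⟩: (0.07998 + 0.7461i)(0.9988)(0.2747) = (0.02194 + 0.2047i)
|101⟩: (0.07998 + 0.7461i)(0.9988)(0.9615) = (0.07681 + 0.7165i)
|110⟩: (0.07998 + 0.7461i)(0.04948)(0.2747) = (0.001087 + 0.01014i)
|111⟩: (0.07998 + 0.7461i)(0.04948)(0.9615) = (0.003805 + 0.0355i)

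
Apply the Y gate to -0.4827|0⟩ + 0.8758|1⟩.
-0.8758i|0⟩ - 0.4827i|1⟩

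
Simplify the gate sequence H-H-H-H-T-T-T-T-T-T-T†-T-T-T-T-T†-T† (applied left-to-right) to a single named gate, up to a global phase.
T†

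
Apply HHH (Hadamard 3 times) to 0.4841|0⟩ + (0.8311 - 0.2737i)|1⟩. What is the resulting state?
(0.93 - 0.1935i)|0⟩ + (-0.2454 + 0.1935i)|1⟩

H² = I, so H^3 = H: a single Hadamard. With (a, b) = (0.4841, (0.8311 - 0.2737i)), H gives ((a + b)/√2, (a − b)/√2) = ((0.93 - 0.1935i), (-0.2454 + 0.1935i)).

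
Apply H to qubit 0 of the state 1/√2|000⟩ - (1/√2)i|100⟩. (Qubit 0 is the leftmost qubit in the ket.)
(1/2 - (1/2)i)|000⟩ + (1/2 + (1/2)i)|100⟩

H on qubit 0 mixes each pair of kets that differ only in qubit 0: amplitudes (a, b) of (|…0…⟩, |…1…⟩) become ((a + b)/√2, (a − b)/√2). Kets absent from the input have amplitude 0.
(|000⟩, |100⟩): (a, b) = (1/√2, -(1/√2)i) → ((1/2 - (1/2)i), (1/2 + (1/2)i))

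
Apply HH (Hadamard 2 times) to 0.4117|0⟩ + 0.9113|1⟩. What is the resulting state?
0.4117|0⟩ + 0.9113|1⟩

H² = I, so an even number of Hadamards cancels: H^2 = I and the state is unchanged.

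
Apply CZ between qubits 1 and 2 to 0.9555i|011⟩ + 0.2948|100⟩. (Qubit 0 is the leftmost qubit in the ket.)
-0.9555i|011⟩ + 0.2948|100⟩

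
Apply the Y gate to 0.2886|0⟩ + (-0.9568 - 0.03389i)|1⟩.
(-0.03389 + 0.9568i)|0⟩ + 0.2886i|1⟩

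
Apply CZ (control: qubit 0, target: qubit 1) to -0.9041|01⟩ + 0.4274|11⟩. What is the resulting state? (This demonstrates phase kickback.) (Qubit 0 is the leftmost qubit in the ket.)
-0.9041|01⟩ - 0.4274|11⟩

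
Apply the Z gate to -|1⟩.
|1⟩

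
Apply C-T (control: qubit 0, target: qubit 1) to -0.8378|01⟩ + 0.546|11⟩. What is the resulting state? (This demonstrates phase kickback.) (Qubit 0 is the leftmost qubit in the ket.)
-0.8378|01⟩ + (0.3861 + 0.3861i)|11⟩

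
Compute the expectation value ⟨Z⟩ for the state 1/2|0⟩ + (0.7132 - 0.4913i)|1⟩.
-0.5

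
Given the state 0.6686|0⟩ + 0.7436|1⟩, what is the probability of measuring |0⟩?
0.447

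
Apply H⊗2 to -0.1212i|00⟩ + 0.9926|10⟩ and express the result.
(0.4963 - 0.0606i)|00⟩ + (0.4963 - 0.0606i)|01⟩ + (-0.4963 - 0.0606i)|10⟩ + (-0.4963 - 0.0606i)|11⟩

H⊗2 gives amp(|y⟩) = (1/2) Σ_x (−1)^(x·y) amp(|x⟩), where x·y is the number of positions in which both x and y have a 1.
|00⟩: (-0.1212i + 0.9926)/2 = (0.4963 - 0.0606i)
|01⟩: (-0.1212i + 0.9926)/2 = (0.4963 - 0.0606i)
|10⟩: (-0.1212i - 0.9926)/2 = (-0.4963 - 0.0606i)
|11⟩: (-0.1212i - 0.9926)/2 = (-0.4963 - 0.0606i)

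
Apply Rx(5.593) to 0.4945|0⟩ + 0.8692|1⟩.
(-0.4653 - 0.294i)|0⟩ + (-0.818 - 0.1673i)|1⟩

Rx(5.593) = [[cos(θ/2), −i·sin(θ/2)], [−i·sin(θ/2), cos(θ/2)]]; θ = 5.593, cos(θ/2) ≈ -0.941044, sin(θ/2) ≈ 0.338284.
With a = amp(|0⟩) = 0.4945 and b = amp(|1⟩) = 0.8692:
new amp(|0⟩) = (-0.941044)·a + (-0.338284i)·b = (-0.4653 - 0.294i)
new amp(|1⟩) = (-0.338284i)·a + (-0.941044)·b = (-0.818 - 0.1673i)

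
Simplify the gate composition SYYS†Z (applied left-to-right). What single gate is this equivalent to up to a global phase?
Z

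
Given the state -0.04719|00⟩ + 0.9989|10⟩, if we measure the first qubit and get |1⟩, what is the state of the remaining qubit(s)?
|0⟩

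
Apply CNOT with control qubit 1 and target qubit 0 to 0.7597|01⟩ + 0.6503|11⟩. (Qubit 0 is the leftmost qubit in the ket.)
0.6503|01⟩ + 0.7597|11⟩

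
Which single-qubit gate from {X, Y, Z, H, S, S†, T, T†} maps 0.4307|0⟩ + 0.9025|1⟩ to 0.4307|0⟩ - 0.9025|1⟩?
Z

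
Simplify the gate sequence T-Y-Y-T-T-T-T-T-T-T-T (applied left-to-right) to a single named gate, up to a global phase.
T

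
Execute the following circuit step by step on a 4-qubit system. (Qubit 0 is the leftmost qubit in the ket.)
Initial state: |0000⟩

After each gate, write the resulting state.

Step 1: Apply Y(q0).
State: i|1000⟩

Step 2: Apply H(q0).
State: (1/√2)i|0000⟩ - (1/√2)i|1000⟩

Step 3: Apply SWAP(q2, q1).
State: (1/√2)i|0000⟩ - (1/√2)i|1000⟩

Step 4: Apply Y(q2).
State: -1/√2|0010⟩ + 1/√2|1010⟩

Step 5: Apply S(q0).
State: -1/√2|0010⟩ + (1/√2)i|1010⟩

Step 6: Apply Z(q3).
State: -1/√2|0010⟩ + (1/√2)i|1010⟩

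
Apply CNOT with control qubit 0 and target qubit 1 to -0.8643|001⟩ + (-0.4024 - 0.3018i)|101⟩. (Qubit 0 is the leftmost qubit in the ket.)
-0.8643|001⟩ + (-0.4024 - 0.3018i)|111⟩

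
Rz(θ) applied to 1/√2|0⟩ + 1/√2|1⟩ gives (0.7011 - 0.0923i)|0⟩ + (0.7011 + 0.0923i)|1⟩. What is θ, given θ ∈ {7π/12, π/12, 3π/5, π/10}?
π/12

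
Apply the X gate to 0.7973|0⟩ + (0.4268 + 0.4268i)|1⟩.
(0.4268 + 0.4268i)|0⟩ + 0.7973|1⟩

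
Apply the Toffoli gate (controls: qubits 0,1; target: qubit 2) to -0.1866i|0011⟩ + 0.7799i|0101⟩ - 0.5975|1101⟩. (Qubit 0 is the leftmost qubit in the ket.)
-0.1866i|0011⟩ + 0.7799i|0101⟩ - 0.5975|1111⟩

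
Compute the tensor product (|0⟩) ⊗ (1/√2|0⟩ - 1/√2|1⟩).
1/√2|00⟩ - 1/√2|01⟩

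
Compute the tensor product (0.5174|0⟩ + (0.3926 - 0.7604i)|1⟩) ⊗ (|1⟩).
0.5174|01⟩ + (0.3926 - 0.7604i)|11⟩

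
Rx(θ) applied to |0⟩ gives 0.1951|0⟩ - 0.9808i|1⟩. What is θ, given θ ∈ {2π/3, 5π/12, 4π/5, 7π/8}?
7π/8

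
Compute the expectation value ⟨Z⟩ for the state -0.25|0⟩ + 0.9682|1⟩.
-0.8749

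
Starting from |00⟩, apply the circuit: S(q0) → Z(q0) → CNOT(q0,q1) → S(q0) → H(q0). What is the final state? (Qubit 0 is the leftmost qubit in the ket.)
1/√2|00⟩ + 1/√2|10⟩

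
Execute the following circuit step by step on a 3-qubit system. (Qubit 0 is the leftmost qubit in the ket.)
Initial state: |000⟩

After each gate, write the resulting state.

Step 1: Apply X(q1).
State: |010⟩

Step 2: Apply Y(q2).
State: i|011⟩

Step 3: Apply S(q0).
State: i|011⟩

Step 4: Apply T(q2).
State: (-1/√2 + (1/√2)i)|011⟩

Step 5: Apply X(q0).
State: (-1/√2 + (1/√2)i)|111⟩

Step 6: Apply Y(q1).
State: (1/√2 + (1/√2)i)|101⟩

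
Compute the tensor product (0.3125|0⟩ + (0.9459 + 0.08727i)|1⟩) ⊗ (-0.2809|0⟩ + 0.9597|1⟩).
-0.08778|00⟩ + 0.2999|01⟩ + (-0.2657 - 0.02451i)|10⟩ + (0.9078 + 0.08375i)|11⟩

amp(|b₁b₂…⟩) = product of the factor amplitudes for bits b₁, b₂, …; only kets whose every factor amplitude is nonzero survive.
|00⟩: (0.3125)(-0.2809) = -0.08778
|01⟩: (0.3125)(0.9597) = 0.2999
|10⟩: (0.9459 + 0.08727i)(-0.2809) = (-0.2657 - 0.02451i)
|11⟩: (0.9459 + 0.08727i)(0.9597) = (0.9078 + 0.08375i)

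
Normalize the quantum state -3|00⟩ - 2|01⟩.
-0.8321|00⟩ - 0.5547|01⟩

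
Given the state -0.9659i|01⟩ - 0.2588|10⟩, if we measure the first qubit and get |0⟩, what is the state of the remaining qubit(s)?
-i|1⟩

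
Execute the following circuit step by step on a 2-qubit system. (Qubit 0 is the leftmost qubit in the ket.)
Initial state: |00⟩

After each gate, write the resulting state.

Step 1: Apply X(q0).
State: |10⟩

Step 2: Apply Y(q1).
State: i|11⟩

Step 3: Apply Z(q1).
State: -i|11⟩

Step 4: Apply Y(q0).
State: -|01⟩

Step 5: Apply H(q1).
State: -1/√2|00⟩ + 1/√2|01⟩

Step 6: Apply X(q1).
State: 1/√2|00⟩ - 1/√2|01⟩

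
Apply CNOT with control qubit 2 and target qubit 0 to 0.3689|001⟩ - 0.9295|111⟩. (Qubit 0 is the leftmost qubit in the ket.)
-0.9295|011⟩ + 0.3689|101⟩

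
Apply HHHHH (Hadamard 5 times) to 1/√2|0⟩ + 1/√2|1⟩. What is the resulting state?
|0⟩

H² = I, so H^5 = H: a single Hadamard. With (a, b) = (1/√2, 1/√2), H gives ((a + b)/√2, (a − b)/√2) = (1, 0).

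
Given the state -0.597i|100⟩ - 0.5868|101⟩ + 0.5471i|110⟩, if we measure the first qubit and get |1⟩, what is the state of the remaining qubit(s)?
-0.597i|00⟩ - 0.5868|01⟩ + 0.5471i|10⟩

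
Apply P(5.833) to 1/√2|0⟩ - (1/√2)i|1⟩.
1/√2|0⟩ + (-0.3077 - 0.6367i)|1⟩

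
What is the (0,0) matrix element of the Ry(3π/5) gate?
0.5878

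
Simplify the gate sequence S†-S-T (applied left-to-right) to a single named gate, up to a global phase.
T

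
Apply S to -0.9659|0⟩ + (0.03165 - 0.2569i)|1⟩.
-0.9659|0⟩ + (0.2569 + 0.03165i)|1⟩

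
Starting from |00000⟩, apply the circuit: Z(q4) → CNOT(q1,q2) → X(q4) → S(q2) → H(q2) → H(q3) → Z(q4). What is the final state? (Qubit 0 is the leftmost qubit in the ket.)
-1/2|00001⟩ - 1/2|00011⟩ - 1/2|00101⟩ - 1/2|00111⟩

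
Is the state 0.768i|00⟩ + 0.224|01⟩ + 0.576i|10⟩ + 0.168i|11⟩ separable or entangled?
Entangled

Writing the state as a|00⟩ + b|01⟩ + c|10⟩ + d|11⟩, it is a product state iff ad − bc = 0.
Here (a, b, c, d) = (0.768i, 0.224, 0.576i, 0.168i): ad − bc = (0.768i)(0.168i) − (0.224)(0.576i) = (-0.129 - 0.129i) ≠ 0, so the state is entangled.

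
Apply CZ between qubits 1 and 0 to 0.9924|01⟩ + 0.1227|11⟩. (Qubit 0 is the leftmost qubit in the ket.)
0.9924|01⟩ - 0.1227|11⟩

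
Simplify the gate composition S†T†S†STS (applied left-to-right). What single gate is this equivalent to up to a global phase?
I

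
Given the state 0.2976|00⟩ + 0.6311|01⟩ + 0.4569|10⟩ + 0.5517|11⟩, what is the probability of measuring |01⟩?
0.3983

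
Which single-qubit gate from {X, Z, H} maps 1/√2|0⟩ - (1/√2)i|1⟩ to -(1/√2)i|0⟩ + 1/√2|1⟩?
X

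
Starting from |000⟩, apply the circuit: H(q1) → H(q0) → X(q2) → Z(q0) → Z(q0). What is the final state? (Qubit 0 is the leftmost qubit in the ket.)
1/2|001⟩ + 1/2|011⟩ + 1/2|101⟩ + 1/2|111⟩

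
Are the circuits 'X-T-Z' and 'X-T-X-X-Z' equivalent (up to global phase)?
Yes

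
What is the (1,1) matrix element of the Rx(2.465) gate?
0.3319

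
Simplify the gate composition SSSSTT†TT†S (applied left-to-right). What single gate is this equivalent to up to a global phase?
S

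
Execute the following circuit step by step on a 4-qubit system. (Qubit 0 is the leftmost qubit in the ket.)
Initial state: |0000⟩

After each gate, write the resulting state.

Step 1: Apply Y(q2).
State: i|0010⟩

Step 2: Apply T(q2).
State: (-1/√2 + (1/√2)i)|0010⟩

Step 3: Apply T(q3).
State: (-1/√2 + (1/√2)i)|0010⟩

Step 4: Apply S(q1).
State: (-1/√2 + (1/√2)i)|0010⟩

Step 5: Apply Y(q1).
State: (-1/√2 - (1/√2)i)|0110⟩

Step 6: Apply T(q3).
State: (-1/√2 - (1/√2)i)|0110⟩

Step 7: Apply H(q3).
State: (-1/2 - (1/2)i)|0110⟩ + (-1/2 - (1/2)i)|0111⟩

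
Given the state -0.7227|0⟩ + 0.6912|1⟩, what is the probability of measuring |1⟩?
0.4778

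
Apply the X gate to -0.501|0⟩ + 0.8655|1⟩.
0.8655|0⟩ - 0.501|1⟩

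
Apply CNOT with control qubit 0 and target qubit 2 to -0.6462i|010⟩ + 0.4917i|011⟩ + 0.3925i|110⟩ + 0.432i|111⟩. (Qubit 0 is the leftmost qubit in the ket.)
-0.6462i|010⟩ + 0.4917i|011⟩ + 0.432i|110⟩ + 0.3925i|111⟩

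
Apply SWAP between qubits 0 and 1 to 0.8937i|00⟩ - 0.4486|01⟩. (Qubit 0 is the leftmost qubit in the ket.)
0.8937i|00⟩ - 0.4486|10⟩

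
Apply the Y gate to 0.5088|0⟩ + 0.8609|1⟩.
-0.8609i|0⟩ + 0.5088i|1⟩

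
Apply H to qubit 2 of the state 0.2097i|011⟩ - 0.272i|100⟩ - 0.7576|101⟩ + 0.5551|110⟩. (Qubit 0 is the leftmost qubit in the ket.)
0.1483i|010⟩ - 0.1483i|011⟩ + (-0.5357 - 0.1923i)|100⟩ + (0.5357 - 0.1923i)|101⟩ + 0.3925|110⟩ + 0.3925|111⟩

H on qubit 2 mixes each pair of kets that differ only in qubit 2: amplitudes (a, b) of (|…0…⟩, |…1…⟩) become ((a + b)/√2, (a − b)/√2). Kets absent from the input have amplitude 0.
(|010⟩, |011⟩): (a, b) = (0, 0.2097i) → (0.1483i, -0.1483i)
(|100⟩, |101⟩): (a, b) = (-0.272i, -0.7576) → ((-0.5357 - 0.1923i), (0.5357 - 0.1923i))
(|110⟩, |111⟩): (a, b) = (0.5551, 0) → (0.3925, 0.3925)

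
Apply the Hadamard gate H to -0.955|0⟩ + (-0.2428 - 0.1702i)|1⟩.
(-0.847 - 0.1203i)|0⟩ + (-0.5036 + 0.1203i)|1⟩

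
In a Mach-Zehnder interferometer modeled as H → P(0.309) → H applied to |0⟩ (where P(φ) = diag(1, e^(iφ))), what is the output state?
(0.9763 + 0.1521i)|0⟩ + (0.02368 - 0.1521i)|1⟩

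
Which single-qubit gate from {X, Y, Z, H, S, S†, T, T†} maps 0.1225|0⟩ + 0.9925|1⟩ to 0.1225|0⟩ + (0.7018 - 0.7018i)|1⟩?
T†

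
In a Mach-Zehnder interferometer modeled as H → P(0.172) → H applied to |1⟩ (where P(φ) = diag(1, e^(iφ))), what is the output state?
(0.007378 - 0.08558i)|0⟩ + (0.9926 + 0.08558i)|1⟩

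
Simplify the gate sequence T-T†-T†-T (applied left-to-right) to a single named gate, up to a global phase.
I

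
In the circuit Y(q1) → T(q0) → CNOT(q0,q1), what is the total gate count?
3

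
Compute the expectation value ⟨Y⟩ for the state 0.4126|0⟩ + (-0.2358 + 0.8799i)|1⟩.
0.7261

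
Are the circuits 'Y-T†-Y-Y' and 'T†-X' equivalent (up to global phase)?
No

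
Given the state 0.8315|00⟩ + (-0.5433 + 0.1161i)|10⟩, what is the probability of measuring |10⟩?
0.3087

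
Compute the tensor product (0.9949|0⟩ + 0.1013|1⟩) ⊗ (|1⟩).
0.9949|01⟩ + 0.1013|11⟩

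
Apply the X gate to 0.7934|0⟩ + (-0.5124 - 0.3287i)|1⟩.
(-0.5124 - 0.3287i)|0⟩ + 0.7934|1⟩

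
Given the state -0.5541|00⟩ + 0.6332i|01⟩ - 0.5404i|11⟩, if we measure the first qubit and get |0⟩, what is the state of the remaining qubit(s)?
-0.6585|0⟩ + 0.7525i|1⟩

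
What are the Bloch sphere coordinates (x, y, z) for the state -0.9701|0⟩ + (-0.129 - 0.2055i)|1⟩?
(0.2503, 0.3987, 0.8822)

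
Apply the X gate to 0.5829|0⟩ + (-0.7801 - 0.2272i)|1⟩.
(-0.7801 - 0.2272i)|0⟩ + 0.5829|1⟩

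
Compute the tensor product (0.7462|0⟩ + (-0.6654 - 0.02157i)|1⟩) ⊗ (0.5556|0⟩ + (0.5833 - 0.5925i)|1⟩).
0.4146|00⟩ + (0.4353 - 0.4421i)|01⟩ + (-0.3697 - 0.01198i)|10⟩ + (-0.4009 + 0.3817i)|11⟩

amp(|b₁b₂…⟩) = product of the factor amplitudes for bits b₁, b₂, …; only kets whose every factor amplitude is nonzero survive.
|00⟩: (0.7462)(0.5556) = 0.4146
|01⟩: (0.7462)(0.5833 - 0.5925i) = (0.4353 - 0.4421i)
|10⟩: (-0.6654 - 0.02157i)(0.5556) = (-0.3697 - 0.01198i)
|11⟩: (-0.6654 - 0.02157i)(0.5833 - 0.5925i) = (-0.4009 + 0.3817i)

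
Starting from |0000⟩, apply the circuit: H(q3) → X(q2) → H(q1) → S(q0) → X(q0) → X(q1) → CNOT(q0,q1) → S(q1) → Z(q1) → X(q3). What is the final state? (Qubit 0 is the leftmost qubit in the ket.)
1/2|1010⟩ + 1/2|1011⟩ - (1/2)i|1110⟩ - (1/2)i|1111⟩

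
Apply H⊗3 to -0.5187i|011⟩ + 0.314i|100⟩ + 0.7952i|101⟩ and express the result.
0.2088i|000⟩ + 0.01326i|001⟩ + 0.5755i|010⟩ - 0.3535i|011⟩ - 0.5755i|100⟩ + 0.3535i|101⟩ - 0.2088i|110⟩ - 0.01326i|111⟩

H⊗3 gives amp(|y⟩) = (1/2√2) Σ_x (−1)^(x·y) amp(|x⟩), where x·y is the number of positions in which both x and y have a 1.
|000⟩: (-0.5187i + 0.314i + 0.7952i)/(2√2) = 0.2088i
|001⟩: (0.5187i + 0.314i - 0.7952i)/(2√2) = 0.01326i
|010⟩: (0.5187i + 0.314i + 0.7952i)/(2√2) = 0.5755i
|011⟩: (-0.5187i + 0.314i - 0.7952i)/(2√2) = -0.3535i
|100⟩: (-0.5187i - 0.314i - 0.7952i)/(2√2) = -0.5755i
|101⟩: (0.5187i - 0.314i + 0.7952i)/(2√2) = 0.3535i
|110⟩: (0.5187i - 0.314i - 0.7952i)/(2√2) = -0.2088i
|111⟩: (-0.5187i - 0.314i + 0.7952i)/(2√2) = -0.01326i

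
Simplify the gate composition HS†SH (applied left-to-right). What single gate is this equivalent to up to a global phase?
I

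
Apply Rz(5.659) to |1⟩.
(-0.9517 + 0.3071i)|1⟩

Rz(5.659) = [[e^(−iθ/2), 0], [0, e^(iθ/2)]] with e^(±iθ/2) = cos(θ/2) ± i·sin(θ/2); θ = 5.659, cos(θ/2) ≈ -0.951693, sin(θ/2) ≈ 0.307051.
With a = amp(|0⟩) = 0 and b = amp(|1⟩) = 1:
new amp(|0⟩) = (-0.951693 - 0.307051i)·a = 0
new amp(|1⟩) = (-0.951693 + 0.307051i)·b = (-0.9517 + 0.3071i)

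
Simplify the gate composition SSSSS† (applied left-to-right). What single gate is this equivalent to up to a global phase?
S†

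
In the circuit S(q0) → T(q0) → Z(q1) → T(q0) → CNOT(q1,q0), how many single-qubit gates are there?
4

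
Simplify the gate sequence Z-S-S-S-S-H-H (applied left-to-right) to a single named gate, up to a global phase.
Z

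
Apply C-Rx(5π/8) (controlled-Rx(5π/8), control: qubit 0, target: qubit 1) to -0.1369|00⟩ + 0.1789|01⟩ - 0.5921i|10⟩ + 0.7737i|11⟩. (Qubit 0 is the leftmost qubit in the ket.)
-0.1369|00⟩ + 0.1789|01⟩ + (0.6433 - 0.329i)|10⟩ + (-0.4923 + 0.4298i)|11⟩

C-Rx(5π/8) leaves the control-|0⟩ kets |00⟩, |01⟩ unchanged and applies Rx(5π/8) to qubit 1 on the control-|1⟩ pair (|10⟩, |11⟩).
Rx(5π/8) = [[cos(θ/2), −i·sin(θ/2)], [−i·sin(θ/2), cos(θ/2)]]; θ = 5π/8, cos(θ/2) ≈ 0.55557, sin(θ/2) ≈ 0.83147.
With a = amp(|10⟩) = -0.5921i and b = amp(|11⟩) = 0.7737i:
new amp(|10⟩) = (0.55557)·a + (-0.83147i)·b = (0.6433 - 0.329i)
new amp(|11⟩) = (-0.83147i)·a + (0.55557)·b = (-0.4923 + 0.4298i)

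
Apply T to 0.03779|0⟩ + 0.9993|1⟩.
0.03779|0⟩ + (0.7066 + 0.7066i)|1⟩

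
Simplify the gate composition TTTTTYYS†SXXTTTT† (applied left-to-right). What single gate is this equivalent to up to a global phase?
T†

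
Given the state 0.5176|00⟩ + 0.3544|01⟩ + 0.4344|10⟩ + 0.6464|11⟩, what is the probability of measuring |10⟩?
0.1887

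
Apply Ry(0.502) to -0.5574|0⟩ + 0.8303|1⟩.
-0.7462|0⟩ + 0.6658|1⟩

Ry(0.502) = [[cos(θ/2), −sin(θ/2)], [sin(θ/2), cos(θ/2)]]; θ = 0.502, cos(θ/2) ≈ 0.968665, sin(θ/2) ≈ 0.248373.
With a = amp(|0⟩) = -0.5574 and b = amp(|1⟩) = 0.8303:
new amp(|0⟩) = (0.968665)·a + (-0.248373)·b = -0.7462
new amp(|1⟩) = (0.248373)·a + (0.968665)·b = 0.6658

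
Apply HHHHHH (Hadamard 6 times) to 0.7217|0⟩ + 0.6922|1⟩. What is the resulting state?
0.7217|0⟩ + 0.6922|1⟩

H² = I, so an even number of Hadamards cancels: H^6 = I and the state is unchanged.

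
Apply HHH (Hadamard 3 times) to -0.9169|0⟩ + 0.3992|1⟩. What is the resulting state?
-0.3661|0⟩ - 0.9306|1⟩

H² = I, so H^3 = H: a single Hadamard. With (a, b) = (-0.9169, 0.3992), H gives ((a + b)/√2, (a − b)/√2) = (-0.3661, -0.9306).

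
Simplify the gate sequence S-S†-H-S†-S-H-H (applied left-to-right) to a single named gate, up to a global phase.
H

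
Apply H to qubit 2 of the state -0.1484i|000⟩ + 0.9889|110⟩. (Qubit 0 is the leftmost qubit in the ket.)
-0.1049i|000⟩ - 0.1049i|001⟩ + 0.6993|110⟩ + 0.6993|111⟩

H on qubit 2 mixes each pair of kets that differ only in qubit 2: amplitudes (a, b) of (|…0…⟩, |…1…⟩) become ((a + b)/√2, (a − b)/√2). Kets absent from the input have amplitude 0.
(|000⟩, |001⟩): (a, b) = (-0.1484i, 0) → (-0.1049i, -0.1049i)
(|110⟩, |111⟩): (a, b) = (0.9889, 0) → (0.6993, 0.6993)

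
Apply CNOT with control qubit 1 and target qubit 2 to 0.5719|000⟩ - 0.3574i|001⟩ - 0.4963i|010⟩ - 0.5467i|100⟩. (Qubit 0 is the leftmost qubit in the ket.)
0.5719|000⟩ - 0.3574i|001⟩ - 0.4963i|011⟩ - 0.5467i|100⟩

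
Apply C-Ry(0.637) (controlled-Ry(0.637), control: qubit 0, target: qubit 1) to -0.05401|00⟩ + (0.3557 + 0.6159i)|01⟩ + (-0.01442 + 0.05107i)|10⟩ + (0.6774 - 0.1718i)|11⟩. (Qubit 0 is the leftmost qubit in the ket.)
-0.05401|00⟩ + (0.3557 + 0.6159i)|01⟩ + (-0.2258 + 0.1023i)|10⟩ + (0.6388 - 0.1472i)|11⟩

C-Ry(0.637) leaves the control-|0⟩ kets |00⟩, |01⟩ unchanged and applies Ry(0.637) to qubit 1 on the control-|1⟩ pair (|10⟩, |11⟩).
Ry(0.637) = [[cos(θ/2), −sin(θ/2)], [sin(θ/2), cos(θ/2)]]; θ = 0.637, cos(θ/2) ≈ 0.949706, sin(θ/2) ≈ 0.313142.
With a = amp(|10⟩) = (-0.01442 + 0.05107i) and b = amp(|11⟩) = (0.6774 - 0.1718i):
new amp(|10⟩) = (0.949706)·a + (-0.313142)·b = (-0.2258 + 0.1023i)
new amp(|11⟩) = (0.313142)·a + (0.949706)·b = (0.6388 - 0.1472i)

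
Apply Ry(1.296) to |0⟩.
0.7973|0⟩ + 0.6036|1⟩

Ry(1.296) = [[cos(θ/2), −sin(θ/2)], [sin(θ/2), cos(θ/2)]]; θ = 1.296, cos(θ/2) ≈ 0.797293, sin(θ/2) ≈ 0.603593.
With a = amp(|0⟩) = 1 and b = amp(|1⟩) = 0:
new amp(|0⟩) = (0.797293)·a + (-0.603593)·b = 0.7973
new amp(|1⟩) = (0.603593)·a + (0.797293)·b = 0.6036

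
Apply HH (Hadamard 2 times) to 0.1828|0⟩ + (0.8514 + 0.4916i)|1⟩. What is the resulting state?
0.1828|0⟩ + (0.8514 + 0.4916i)|1⟩

H² = I, so an even number of Hadamards cancels: H^2 = I and the state is unchanged.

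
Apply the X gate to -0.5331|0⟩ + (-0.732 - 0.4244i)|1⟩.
(-0.732 - 0.4244i)|0⟩ - 0.5331|1⟩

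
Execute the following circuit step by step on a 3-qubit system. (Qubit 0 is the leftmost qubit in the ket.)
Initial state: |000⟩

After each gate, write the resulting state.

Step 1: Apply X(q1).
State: |010⟩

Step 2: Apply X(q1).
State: |000⟩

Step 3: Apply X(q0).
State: |100⟩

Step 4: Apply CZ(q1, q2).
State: |100⟩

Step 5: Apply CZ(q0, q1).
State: |100⟩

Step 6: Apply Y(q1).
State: i|110⟩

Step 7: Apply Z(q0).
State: -i|110⟩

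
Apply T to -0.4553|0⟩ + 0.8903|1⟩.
-0.4553|0⟩ + (0.6295 + 0.6295i)|1⟩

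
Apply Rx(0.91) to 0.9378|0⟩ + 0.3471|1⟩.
(0.8424 - 0.1525i)|0⟩ + (0.3118 - 0.4121i)|1⟩

Rx(0.91) = [[cos(θ/2), −i·sin(θ/2)], [−i·sin(θ/2), cos(θ/2)]]; θ = 0.91, cos(θ/2) ≈ 0.898261, sin(θ/2) ≈ 0.439462.
With a = amp(|0⟩) = 0.9378 and b = amp(|1⟩) = 0.3471:
new amp(|0⟩) = (0.898261)·a + (-0.439462i)·b = (0.8424 - 0.1525i)
new amp(|1⟩) = (-0.439462i)·a + (0.898261)·b = (0.3118 - 0.4121i)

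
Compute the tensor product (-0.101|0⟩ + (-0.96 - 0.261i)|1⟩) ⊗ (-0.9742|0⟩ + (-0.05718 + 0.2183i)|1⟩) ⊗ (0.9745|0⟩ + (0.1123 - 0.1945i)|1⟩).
0.09589|000⟩ + (0.01105 - 0.01914i)|001⟩ + (0.005628 - 0.02149i)|010⟩ + (-0.00364 - 0.003599i)|011⟩ + (0.9114 + 0.2478i)|100⟩ + (0.1545 - 0.1533i)|101⟩ + (0.109 - 0.1897i)|110⟩ + (-0.0253 - 0.04362i)|111⟩

amp(|b₁b₂…⟩) = product of the factor amplitudes for bits b₁, b₂, …; only kets whose every factor amplitude is nonzero survive.
|000⟩: (-0.101)(-0.9742)(0.9745) = 0.09589
|001⟩: (-0.101)(-0.9742)(0.1123 - 0.1945i) = (0.01105 - 0.01914i)
|010⟩: (-0.101)(-0.05718 + 0.2183i)(0.9745) = (0.005628 - 0.02149i)
|011⟩: (-0.101)(-0.05718 + 0.2183i)(0.1123 - 0.1945i) = (-0.00364 - 0.003599i)
|100⟩: (-0.96 - 0.261i)(-0.9742)(0.9745) = (0.9114 + 0.2478i)
|101⟩: (-0.96 - 0.261i)(-0.9742)(0.1123 - 0.1945i) = (0.1545 - 0.1533i)
|110⟩: (-0.96 - 0.261i)(-0.05718 + 0.2183i)(0.9745) = (0.109 - 0.1897i)
|111⟩: (-0.96 - 0.261i)(-0.05718 + 0.2183i)(0.1123 - 0.1945i) = (-0.0253 - 0.04362i)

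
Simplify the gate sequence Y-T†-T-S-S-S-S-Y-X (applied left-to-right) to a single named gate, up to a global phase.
X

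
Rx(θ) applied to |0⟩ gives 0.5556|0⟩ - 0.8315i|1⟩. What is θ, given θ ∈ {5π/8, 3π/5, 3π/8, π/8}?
5π/8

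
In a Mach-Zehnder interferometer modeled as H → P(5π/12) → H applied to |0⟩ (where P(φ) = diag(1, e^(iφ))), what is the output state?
(0.6294 + 0.483i)|0⟩ + (0.3706 - 0.483i)|1⟩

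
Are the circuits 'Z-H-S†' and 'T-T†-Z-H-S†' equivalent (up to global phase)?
Yes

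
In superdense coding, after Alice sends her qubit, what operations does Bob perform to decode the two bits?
CNOT (Alice's qubit controls Bob's), then H on Alice's qubit, then measure both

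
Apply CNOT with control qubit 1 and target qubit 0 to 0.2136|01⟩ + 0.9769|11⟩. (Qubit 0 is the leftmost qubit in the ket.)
0.9769|01⟩ + 0.2136|11⟩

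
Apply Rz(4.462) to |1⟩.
(-0.6133 + 0.7899i)|1⟩

Rz(4.462) = [[e^(−iθ/2), 0], [0, e^(iθ/2)]] with e^(±iθ/2) = cos(θ/2) ± i·sin(θ/2); θ = 4.462, cos(θ/2) ≈ -0.613278, sin(θ/2) ≈ 0.789867.
With a = amp(|0⟩) = 0 and b = amp(|1⟩) = 1:
new amp(|0⟩) = (-0.613278 - 0.789867i)·a = 0
new amp(|1⟩) = (-0.613278 + 0.789867i)·b = (-0.6133 + 0.7899i)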